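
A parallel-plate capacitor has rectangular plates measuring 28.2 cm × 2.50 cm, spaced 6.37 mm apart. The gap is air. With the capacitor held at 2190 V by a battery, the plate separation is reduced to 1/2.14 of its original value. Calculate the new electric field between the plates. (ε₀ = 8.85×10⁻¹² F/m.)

A = 28.2 × 2.50 cm² = 7.05×10⁻³ m².
Initially C₁ = ε₀A/d = 8.85×10⁻¹² × 7.05×10⁻³ / 6.37×10⁻³ = 9.79×10⁻¹² F.
E₁ = 3.44×10⁵ V/m.
Battery connected ⇒ V is held fixed. E = V/d, so E₂/E₁ = d₁/d₂ = 2.14.
E₂ = 2.14 × 3.44×10⁵ = 7.36×10⁵ V/m.

E ≈ 0.736 MV/m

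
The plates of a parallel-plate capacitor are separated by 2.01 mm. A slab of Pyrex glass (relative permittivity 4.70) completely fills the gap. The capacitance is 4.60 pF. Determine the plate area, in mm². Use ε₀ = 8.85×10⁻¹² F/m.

A = Cd/(κε₀) = 4.60×10⁻¹² × 2.01×10⁻³ / (4.70 × 8.85×10⁻¹²) = 2.22×10⁻⁴ m².

222 mm²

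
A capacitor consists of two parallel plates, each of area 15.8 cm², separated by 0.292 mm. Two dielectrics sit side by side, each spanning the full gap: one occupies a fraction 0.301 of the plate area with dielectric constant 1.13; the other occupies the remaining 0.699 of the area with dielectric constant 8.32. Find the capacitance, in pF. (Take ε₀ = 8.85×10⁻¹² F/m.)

A = 15.8 cm² = 1.58×10⁻³ m².
Side-by-side slabs ⇒ two capacitors in parallel, each spanning the full gap.
C₁ = κ₁ε₀A₁/d = 1.13 × 8.85×10⁻¹² × 4.76×10⁻⁴ / 2.92×10⁻⁴ = 1.63×10⁻¹¹ F.
C₂ = κ₂ε₀A₂/d = 8.32 × 8.85×10⁻¹² × 1.10×10⁻³ / 2.92×10⁻⁴ = 2.78×10⁻¹⁰ F.
C = C₁ + C₂ = 2.95×10⁻¹⁰ F.

C ≈ 295 pF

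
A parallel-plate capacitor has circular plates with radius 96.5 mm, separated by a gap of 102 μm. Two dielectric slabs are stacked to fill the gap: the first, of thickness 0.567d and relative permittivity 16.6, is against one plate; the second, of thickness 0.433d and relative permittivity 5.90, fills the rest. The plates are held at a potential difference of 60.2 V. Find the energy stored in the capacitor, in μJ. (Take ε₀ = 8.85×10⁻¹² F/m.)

A = π(96.5 mm)² = 2.93×10⁻² m².
Stacked slabs ⇒ two capacitors in series, each with the full plate area.
C₁ = κ₁ε₀A/d₁ = 16.6 × 8.85×10⁻¹² × 2.93×10⁻² / 5.78×10⁻⁵ = 7.43×10⁻⁸ F.
C₂ = κ₂ε₀A/d₂ = 5.90 × 8.85×10⁻¹² × 2.93×10⁻² / 4.42×10⁻⁵ = 3.46×10⁻⁸ F.
C = (1/C₁ + 1/C₂)⁻¹ = 2.36×10⁻⁸ F.
U = ½CV² = ½ × 2.36×10⁻⁸ × (60.2)² = 4.28×10⁻⁵ J.

U ≈ 42.8 μJ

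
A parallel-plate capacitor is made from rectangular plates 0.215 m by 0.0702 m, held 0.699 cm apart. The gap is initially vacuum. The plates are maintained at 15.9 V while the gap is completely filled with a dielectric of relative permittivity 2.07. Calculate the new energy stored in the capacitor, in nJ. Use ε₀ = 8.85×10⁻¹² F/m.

5.00 nJ

A = 0.215 × 0.0702 m² = 1.51×10⁻² m².
Initially C₁ = ε₀A/d = 8.85×10⁻¹² × 1.51×10⁻² / 6.99×10⁻³ = 1.91×10⁻¹¹ F.
U₁ = 2.42×10⁻⁹ J.
Battery connected ⇒ V is held fixed. C₂ = 2.07 C₁ and U = ½CV², so U₂/U₁ = C₂/C₁ = 2.07.
U₂ = 2.07 × 2.42×10⁻⁹ = 5.00×10⁻⁹ J.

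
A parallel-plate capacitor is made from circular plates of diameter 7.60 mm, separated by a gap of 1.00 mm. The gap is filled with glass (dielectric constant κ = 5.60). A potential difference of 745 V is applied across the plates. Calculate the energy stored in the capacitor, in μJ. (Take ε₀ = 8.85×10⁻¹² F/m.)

U ≈ 0.624 μJ

A = π(7.60/2 mm)² = 4.54×10⁻⁵ m².
C = κε₀A/d = 5.60 × 8.85×10⁻¹² × 4.54×10⁻⁵ / 1.00×10⁻³ = 2.25×10⁻¹² F.
U = ½CV² = ½ × 2.25×10⁻¹² × (745)² = 6.24×10⁻⁷ J.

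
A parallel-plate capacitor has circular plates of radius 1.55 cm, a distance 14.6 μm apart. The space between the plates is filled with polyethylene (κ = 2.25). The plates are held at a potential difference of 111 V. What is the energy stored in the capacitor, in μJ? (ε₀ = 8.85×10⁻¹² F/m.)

6.34 μJ

A = π(1.55 cm)² = 7.55×10⁻⁴ m².
C = κε₀A/d = 2.25 × 8.85×10⁻¹² × 7.55×10⁻⁴ / 1.46×10⁻⁵ = 1.03×10⁻⁹ F.
U = ½CV² = ½ × 1.03×10⁻⁹ × (111)² = 6.34×10⁻⁶ J.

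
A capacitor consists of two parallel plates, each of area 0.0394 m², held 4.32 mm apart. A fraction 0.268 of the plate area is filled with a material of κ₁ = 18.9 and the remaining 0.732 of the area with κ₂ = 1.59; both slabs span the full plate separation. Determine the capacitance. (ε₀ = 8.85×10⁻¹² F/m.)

Side-by-side slabs ⇒ two capacitors in parallel, each spanning the full gap.
C₁ = κ₁ε₀A₁/d = 18.9 × 8.85×10⁻¹² × 1.06×10⁻² / 4.32×10⁻³ = 4.09×10⁻¹⁰ F.
C₂ = κ₂ε₀A₂/d = 1.59 × 8.85×10⁻¹² × 2.88×10⁻² / 4.32×10⁻³ = 9.39×10⁻¹¹ F.
C = C₁ + C₂ = 5.03×10⁻¹⁰ F.

C ≈ 0.503 nF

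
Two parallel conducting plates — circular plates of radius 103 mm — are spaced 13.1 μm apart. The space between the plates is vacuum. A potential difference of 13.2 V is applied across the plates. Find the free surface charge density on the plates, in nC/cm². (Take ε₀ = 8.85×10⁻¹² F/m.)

σ ≈ 0.892 nC/cm²

A = π(103 mm)² = 3.33×10⁻² m².
C = ε₀A/d = 8.85×10⁻¹² × 3.33×10⁻² / 1.31×10⁻⁵ = 2.25×10⁻⁸ F.
σ = Q/A = CV/A = 2.25×10⁻⁸ × 13.2 / 3.33×10⁻² = 8.92×10⁻⁶ C/m².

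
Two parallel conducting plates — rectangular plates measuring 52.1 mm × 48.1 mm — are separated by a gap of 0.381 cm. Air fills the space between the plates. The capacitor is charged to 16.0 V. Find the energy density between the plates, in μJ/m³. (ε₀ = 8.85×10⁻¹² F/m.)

u ≈ 78.0 μJ/m³

E = V/d = 16.0 / 3.81×10⁻³ = 4.20×10³ V/m.
u = ½ε₀E² = ½ × 8.85×10⁻¹² × (4.20×10³)² = 7.80×10⁻⁵ J/m³.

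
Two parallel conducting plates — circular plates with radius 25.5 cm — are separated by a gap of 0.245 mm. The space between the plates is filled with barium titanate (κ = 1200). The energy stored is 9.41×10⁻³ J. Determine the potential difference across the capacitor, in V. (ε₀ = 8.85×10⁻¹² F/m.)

V ≈ 46.1 V

A = π(25.5 cm)² = 0.204 m².
C = κε₀A/d = 1200 × 8.85×10⁻¹² × 0.204 / 2.45×10⁻⁴ = 8.86×10⁻⁶ F.
V = √(2U/C) = √(2 × 9.41×10⁻³ / 8.86×10⁻⁶) = 46.1 V.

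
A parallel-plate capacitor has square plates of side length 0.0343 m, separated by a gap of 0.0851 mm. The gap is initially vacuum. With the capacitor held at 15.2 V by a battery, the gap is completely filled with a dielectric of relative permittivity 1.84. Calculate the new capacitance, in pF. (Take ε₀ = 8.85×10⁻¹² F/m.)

A = (0.0343 m)² = 1.18×10⁻³ m².
Initially C₁ = ε₀A/d = 8.85×10⁻¹² × 1.18×10⁻³ / 8.51×10⁻⁵ = 1.22×10⁻¹⁰ F.
C = κε₀A/d scales with κ, so C₂/C₁ = κ = 1.84.
C₂ = 1.84 × 1.22×10⁻¹⁰ = 2.25×10⁻¹⁰ F.

225 pF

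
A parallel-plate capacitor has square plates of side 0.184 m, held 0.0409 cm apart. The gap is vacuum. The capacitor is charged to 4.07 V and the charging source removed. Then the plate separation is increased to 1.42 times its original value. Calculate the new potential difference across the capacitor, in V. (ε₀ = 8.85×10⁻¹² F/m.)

A = (0.184 m)² = 3.39×10⁻² m².
Initially C₁ = ε₀A/d = 8.85×10⁻¹² × 3.39×10⁻² / 4.09×10⁻⁴ = 7.33×10⁻¹⁰ F.
V₁ = 4.07 V.
Isolated ⇒ Q is held fixed. C₂ = 0.704 C₁ and V = Q/C, so V₂/V₁ = C₁/C₂ = 1.42.
V₂ = 1.42 × 4.07 = 5.78 V.

5.78 V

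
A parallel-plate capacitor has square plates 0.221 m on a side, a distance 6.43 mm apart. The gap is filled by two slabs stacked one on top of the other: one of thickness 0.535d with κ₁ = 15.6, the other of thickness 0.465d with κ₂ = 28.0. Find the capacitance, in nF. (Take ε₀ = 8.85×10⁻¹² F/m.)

A = (0.221 m)² = 4.88×10⁻² m².
Stacked slabs ⇒ two capacitors in series, each with the full plate area.
C₁ = κ₁ε₀A/d₁ = 15.6 × 8.85×10⁻¹² × 4.88×10⁻² / 3.44×10⁻³ = 1.96×10⁻⁹ F.
C₂ = κ₂ε₀A/d₂ = 28.0 × 8.85×10⁻¹² × 4.88×10⁻² / 2.99×10⁻³ = 4.05×10⁻⁹ F.
C = (1/C₁ + 1/C₂)⁻¹ = 1.32×10⁻⁹ F.

C ≈ 1.32 nF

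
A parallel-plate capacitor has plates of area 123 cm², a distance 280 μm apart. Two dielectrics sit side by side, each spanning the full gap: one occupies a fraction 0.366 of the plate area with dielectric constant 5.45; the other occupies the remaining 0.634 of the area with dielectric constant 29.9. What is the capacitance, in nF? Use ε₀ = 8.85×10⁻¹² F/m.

A = 123 cm² = 1.23×10⁻² m².
Side-by-side slabs ⇒ two capacitors in parallel, each spanning the full gap.
C₁ = κ₁ε₀A₁/d = 5.45 × 8.85×10⁻¹² × 4.50×10⁻³ / 2.80×10⁻⁴ = 7.75×10⁻¹⁰ F.
C₂ = κ₂ε₀A₂/d = 29.9 × 8.85×10⁻¹² × 7.80×10⁻³ / 2.80×10⁻⁴ = 7.37×10⁻⁹ F.
C = C₁ + C₂ = 8.15×10⁻⁹ F.

C ≈ 8.15 nF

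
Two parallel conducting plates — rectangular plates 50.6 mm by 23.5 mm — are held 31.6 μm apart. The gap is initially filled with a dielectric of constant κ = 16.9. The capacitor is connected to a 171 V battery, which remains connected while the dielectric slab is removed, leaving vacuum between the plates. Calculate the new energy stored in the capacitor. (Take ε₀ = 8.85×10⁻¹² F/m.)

U ≈ 4.87 μJ

A = 50.6 × 23.5 mm² = 1.19×10⁻³ m².
Initially C₁ = κε₀A/d = 16.9 × 8.85×10⁻¹² × 1.19×10⁻³ / 3.16×10⁻⁵ = 5.63×10⁻⁹ F.
U₁ = 8.23×10⁻⁵ J.
Battery connected ⇒ V is held fixed. C₂ = 0.0592 C₁ and U = ½CV², so U₂/U₁ = C₂/C₁ = 0.0592.
U₂ = 0.0592 × 8.23×10⁻⁵ = 4.87×10⁻⁶ J.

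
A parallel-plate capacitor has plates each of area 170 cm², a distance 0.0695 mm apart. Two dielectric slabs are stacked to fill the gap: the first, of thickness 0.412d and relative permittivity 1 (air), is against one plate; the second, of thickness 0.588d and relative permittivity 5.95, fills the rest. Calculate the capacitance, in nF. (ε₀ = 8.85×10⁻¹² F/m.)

A = 170 cm² = 1.70×10⁻² m².
Stacked slabs ⇒ two capacitors in series, each with the full plate area.
C₁ = κ₁ε₀A/d₁ = 1.00 × 8.85×10⁻¹² × 1.70×10⁻² / 2.86×10⁻⁵ = 5.25×10⁻⁹ F.
C₂ = κ₂ε₀A/d₂ = 5.95 × 8.85×10⁻¹² × 1.70×10⁻² / 4.09×10⁻⁵ = 2.19×10⁻⁸ F.
C = (1/C₁ + 1/C₂)⁻¹ = 4.24×10⁻⁹ F.

4.24 nF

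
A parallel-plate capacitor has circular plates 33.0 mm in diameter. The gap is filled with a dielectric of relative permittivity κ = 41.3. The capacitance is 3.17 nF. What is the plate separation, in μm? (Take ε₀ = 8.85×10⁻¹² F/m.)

98.6 μm

A = π(33.0/2 mm)² = 8.55×10⁻⁴ m².
d = κε₀A/C = 41.3 × 8.85×10⁻¹² × 8.55×10⁻⁴ / 3.17×10⁻⁹ = 9.86×10⁻⁵ m.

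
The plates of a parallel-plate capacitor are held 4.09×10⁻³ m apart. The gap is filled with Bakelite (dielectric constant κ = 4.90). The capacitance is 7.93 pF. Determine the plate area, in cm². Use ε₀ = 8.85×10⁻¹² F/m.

7.48 cm²

A = Cd/(κε₀) = 7.93×10⁻¹² × 4.09×10⁻³ / (4.90 × 8.85×10⁻¹²) = 7.48×10⁻⁴ m².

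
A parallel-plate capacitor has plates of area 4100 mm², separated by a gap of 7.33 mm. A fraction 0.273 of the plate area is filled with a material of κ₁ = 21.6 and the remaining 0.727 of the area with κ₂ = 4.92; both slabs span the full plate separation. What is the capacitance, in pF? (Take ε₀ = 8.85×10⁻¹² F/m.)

C ≈ 46.9 pF

A = 4100 mm² = 4.10×10⁻³ m².
Side-by-side slabs ⇒ two capacitors in parallel, each spanning the full gap.
C₁ = κ₁ε₀A₁/d = 21.6 × 8.85×10⁻¹² × 1.12×10⁻³ / 7.33×10⁻³ = 2.92×10⁻¹¹ F.
C₂ = κ₂ε₀A₂/d = 4.92 × 8.85×10⁻¹² × 2.98×10⁻³ / 7.33×10⁻³ = 1.77×10⁻¹¹ F.
C = C₁ + C₂ = 4.69×10⁻¹¹ F.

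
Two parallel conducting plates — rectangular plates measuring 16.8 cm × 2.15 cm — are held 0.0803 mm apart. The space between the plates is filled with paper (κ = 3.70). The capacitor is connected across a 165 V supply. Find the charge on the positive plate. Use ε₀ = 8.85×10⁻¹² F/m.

A = 16.8 × 2.15 cm² = 3.61×10⁻³ m².
C = κε₀A/d = 3.70 × 8.85×10⁻¹² × 3.61×10⁻³ / 8.03×10⁻⁵ = 1.47×10⁻⁹ F.
Q = CV = 1.47×10⁻⁹ × 165 = 2.43×10⁻⁷ C.

243 nC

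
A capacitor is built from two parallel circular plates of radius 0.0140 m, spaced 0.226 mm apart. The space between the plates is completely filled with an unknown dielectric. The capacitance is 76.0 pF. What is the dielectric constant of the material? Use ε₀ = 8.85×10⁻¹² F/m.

A = π(0.0140 m)² = 6.16×10⁻⁴ m².
κ = Cd/(ε₀A) = 7.60×10⁻¹¹ × 2.26×10⁻⁴ / (8.85×10⁻¹² × 6.16×10⁻⁴) = 3.15.

3.15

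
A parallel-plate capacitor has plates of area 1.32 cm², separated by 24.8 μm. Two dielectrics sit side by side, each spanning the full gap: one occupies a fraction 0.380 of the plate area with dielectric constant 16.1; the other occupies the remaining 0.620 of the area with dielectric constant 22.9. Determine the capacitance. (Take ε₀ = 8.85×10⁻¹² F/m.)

C ≈ 0.957 nF

A = 1.32 cm² = 1.32×10⁻⁴ m².
Side-by-side slabs ⇒ two capacitors in parallel, each spanning the full gap.
C₁ = κ₁ε₀A₁/d = 16.1 × 8.85×10⁻¹² × 5.02×10⁻⁵ / 2.48×10⁻⁵ = 2.88×10⁻¹⁰ F.
C₂ = κ₂ε₀A₂/d = 22.9 × 8.85×10⁻¹² × 8.18×10⁻⁵ / 2.48×10⁻⁵ = 6.69×10⁻¹⁰ F.
C = C₁ + C₂ = 9.57×10⁻¹⁰ F.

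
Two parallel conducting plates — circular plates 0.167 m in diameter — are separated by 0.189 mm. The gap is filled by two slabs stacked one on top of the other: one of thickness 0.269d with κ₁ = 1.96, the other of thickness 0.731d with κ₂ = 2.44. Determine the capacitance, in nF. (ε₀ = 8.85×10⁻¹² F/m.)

A = π(0.167/2 m)² = 2.19×10⁻² m².
Stacked slabs ⇒ two capacitors in series, each with the full plate area.
C₁ = κ₁ε₀A/d₁ = 1.96 × 8.85×10⁻¹² × 2.19×10⁻² / 5.08×10⁻⁵ = 7.47×10⁻⁹ F.
C₂ = κ₂ε₀A/d₂ = 2.44 × 8.85×10⁻¹² × 2.19×10⁻² / 1.38×10⁻⁴ = 3.42×10⁻⁹ F.
C = (1/C₁ + 1/C₂)⁻¹ = 2.35×10⁻⁹ F.

2.35 nF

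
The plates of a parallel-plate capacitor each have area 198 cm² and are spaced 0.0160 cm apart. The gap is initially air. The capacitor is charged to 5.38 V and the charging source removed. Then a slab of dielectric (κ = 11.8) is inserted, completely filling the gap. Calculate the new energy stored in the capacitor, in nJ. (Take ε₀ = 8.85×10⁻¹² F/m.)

A = 198 cm² = 1.98×10⁻² m².
Initially C₁ = ε₀A/d = 8.85×10⁻¹² × 1.98×10⁻² / 1.60×10⁻⁴ = 1.10×10⁻⁹ F.
U₁ = 1.58×10⁻⁸ J.
Isolated ⇒ Q is held fixed. C₂ = 11.8 C₁ and U = Q²/(2C), so U₂/U₁ = C₁/C₂ = 0.0847.
U₂ = 0.0847 × 1.58×10⁻⁸ = 1.34×10⁻⁹ J.

U ≈ 1.34 nJ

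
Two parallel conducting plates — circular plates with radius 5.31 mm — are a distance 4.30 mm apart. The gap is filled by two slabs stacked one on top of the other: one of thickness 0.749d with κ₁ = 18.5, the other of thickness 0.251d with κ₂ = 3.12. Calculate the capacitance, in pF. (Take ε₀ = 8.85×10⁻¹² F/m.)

1.51 pF

A = π(5.31 mm)² = 8.86×10⁻⁵ m².
Stacked slabs ⇒ two capacitors in series, each with the full plate area.
C₁ = κ₁ε₀A/d₁ = 18.5 × 8.85×10⁻¹² × 8.86×10⁻⁵ / 3.22×10⁻³ = 4.50×10⁻¹² F.
C₂ = κ₂ε₀A/d₂ = 3.12 × 8.85×10⁻¹² × 8.86×10⁻⁵ / 1.08×10⁻³ = 2.27×10⁻¹² F.
C = (1/C₁ + 1/C₂)⁻¹ = 1.51×10⁻¹² F.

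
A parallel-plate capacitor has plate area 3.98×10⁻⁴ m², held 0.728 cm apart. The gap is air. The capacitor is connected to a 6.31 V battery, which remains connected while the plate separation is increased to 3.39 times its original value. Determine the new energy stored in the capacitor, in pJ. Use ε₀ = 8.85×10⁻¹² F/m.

U ≈ 2.84 pJ

Initially C₁ = ε₀A/d = 8.85×10⁻¹² × 3.98×10⁻⁴ / 7.28×10⁻³ = 4.84×10⁻¹³ F.
U₁ = 9.63×10⁻¹² J.
Battery connected ⇒ V is held fixed. C₂ = 0.295 C₁ and U = ½CV², so U₂/U₁ = C₂/C₁ = 0.295.
U₂ = 0.295 × 9.63×10⁻¹² = 2.84×10⁻¹² J.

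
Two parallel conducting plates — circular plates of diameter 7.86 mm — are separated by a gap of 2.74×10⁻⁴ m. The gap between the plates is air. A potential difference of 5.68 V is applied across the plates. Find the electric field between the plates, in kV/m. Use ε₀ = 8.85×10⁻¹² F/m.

20.7 kV/m

E = V/d = 5.68 / 2.74×10⁻⁴ = 2.07×10⁴ V/m.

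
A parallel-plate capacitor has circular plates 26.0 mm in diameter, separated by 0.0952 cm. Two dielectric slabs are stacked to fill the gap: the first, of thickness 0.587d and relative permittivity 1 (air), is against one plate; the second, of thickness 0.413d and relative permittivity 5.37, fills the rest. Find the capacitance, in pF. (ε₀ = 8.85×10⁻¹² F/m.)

A = π(26.0/2 mm)² = 5.31×10⁻⁴ m².
Stacked slabs ⇒ two capacitors in series, each with the full plate area.
C₁ = κ₁ε₀A/d₁ = 1.00 × 8.85×10⁻¹² × 5.31×10⁻⁴ / 5.59×10⁻⁴ = 8.41×10⁻¹² F.
C₂ = κ₂ε₀A/d₂ = 5.37 × 8.85×10⁻¹² × 5.31×10⁻⁴ / 3.93×10⁻⁴ = 6.42×10⁻¹¹ F.
C = (1/C₁ + 1/C₂)⁻¹ = 7.43×10⁻¹² F.

7.43 pF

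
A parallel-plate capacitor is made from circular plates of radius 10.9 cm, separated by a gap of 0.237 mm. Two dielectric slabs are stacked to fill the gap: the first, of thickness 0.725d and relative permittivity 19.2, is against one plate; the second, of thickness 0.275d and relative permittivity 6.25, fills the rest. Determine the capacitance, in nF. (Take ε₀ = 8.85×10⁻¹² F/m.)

A = π(10.9 cm)² = 3.73×10⁻² m².
Stacked slabs ⇒ two capacitors in series, each with the full plate area.
C₁ = κ₁ε₀A/d₁ = 19.2 × 8.85×10⁻¹² × 3.73×10⁻² / 1.72×10⁻⁴ = 3.69×10⁻⁸ F.
C₂ = κ₂ε₀A/d₂ = 6.25 × 8.85×10⁻¹² × 3.73×10⁻² / 6.52×10⁻⁵ = 3.17×10⁻⁸ F.
C = (1/C₁ + 1/C₂)⁻¹ = 1.70×10⁻⁸ F.

C ≈ 17.0 nF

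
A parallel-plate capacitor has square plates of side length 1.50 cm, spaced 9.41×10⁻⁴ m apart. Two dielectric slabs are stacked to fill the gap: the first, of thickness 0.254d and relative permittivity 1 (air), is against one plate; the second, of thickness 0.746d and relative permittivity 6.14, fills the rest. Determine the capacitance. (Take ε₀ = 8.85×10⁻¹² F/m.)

A = (1.50 cm)² = 2.25×10⁻⁴ m².
Stacked slabs ⇒ two capacitors in series, each with the full plate area.
C₁ = κ₁ε₀A/d₁ = 1.00 × 8.85×10⁻¹² × 2.25×10⁻⁴ / 2.39×10⁻⁴ = 8.33×10⁻¹² F.
C₂ = κ₂ε₀A/d₂ = 6.14 × 8.85×10⁻¹² × 2.25×10⁻⁴ / 7.02×10⁻⁴ = 1.74×10⁻¹¹ F.
C = (1/C₁ + 1/C₂)⁻¹ = 5.64×10⁻¹² F.

C ≈ 5.64 pF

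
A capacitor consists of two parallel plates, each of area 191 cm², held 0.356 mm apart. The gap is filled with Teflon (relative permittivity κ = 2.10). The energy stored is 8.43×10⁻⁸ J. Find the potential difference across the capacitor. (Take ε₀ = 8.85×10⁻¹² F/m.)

A = 191 cm² = 1.91×10⁻² m².
C = κε₀A/d = 2.10 × 8.85×10⁻¹² × 1.91×10⁻² / 3.56×10⁻⁴ = 9.97×10⁻¹⁰ F.
V = √(2U/C) = √(2 × 8.43×10⁻⁸ / 9.97×10⁻¹⁰) = 13.0 V.

13.0 V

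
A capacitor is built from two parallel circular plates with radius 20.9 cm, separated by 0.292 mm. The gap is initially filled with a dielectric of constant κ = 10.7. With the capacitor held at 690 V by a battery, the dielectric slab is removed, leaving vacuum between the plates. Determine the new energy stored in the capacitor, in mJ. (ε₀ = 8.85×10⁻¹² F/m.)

A = π(20.9 cm)² = 0.137 m².
Initially C₁ = κε₀A/d = 10.7 × 8.85×10⁻¹² × 0.137 / 2.92×10⁻⁴ = 4.45×10⁻⁸ F.
U₁ = 1.06×10⁻² J.
Battery connected ⇒ V is held fixed. C₂ = 0.0935 C₁ and U = ½CV², so U₂/U₁ = C₂/C₁ = 0.0935.
U₂ = 0.0935 × 1.06×10⁻² = 9.90×10⁻⁴ J.

0.990 mJ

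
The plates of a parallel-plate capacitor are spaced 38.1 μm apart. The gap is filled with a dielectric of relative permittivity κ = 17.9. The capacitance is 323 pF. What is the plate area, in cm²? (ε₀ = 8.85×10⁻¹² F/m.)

A ≈ 0.777 cm²

A = Cd/(κε₀) = 3.23×10⁻¹⁰ × 3.81×10⁻⁵ / (17.9 × 8.85×10⁻¹²) = 7.77×10⁻⁵ m².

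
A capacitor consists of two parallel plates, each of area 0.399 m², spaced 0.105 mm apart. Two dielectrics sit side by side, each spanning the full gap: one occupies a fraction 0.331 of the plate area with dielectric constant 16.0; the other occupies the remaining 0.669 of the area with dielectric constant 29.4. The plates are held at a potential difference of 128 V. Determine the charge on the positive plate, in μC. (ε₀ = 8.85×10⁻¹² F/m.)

Side-by-side slabs ⇒ two capacitors in parallel, each spanning the full gap.
C₁ = κ₁ε₀A₁/d = 16.0 × 8.85×10⁻¹² × 0.132 / 1.05×10⁻⁴ = 1.78×10⁻⁷ F.
C₂ = κ₂ε₀A₂/d = 29.4 × 8.85×10⁻¹² × 0.267 / 1.05×10⁻⁴ = 6.61×10⁻⁷ F.
C = C₁ + C₂ = 8.40×10⁻⁷ F.
Q = CV = 8.40×10⁻⁷ × 128 = 1.07×10⁻⁴ C.

Q ≈ 107 μC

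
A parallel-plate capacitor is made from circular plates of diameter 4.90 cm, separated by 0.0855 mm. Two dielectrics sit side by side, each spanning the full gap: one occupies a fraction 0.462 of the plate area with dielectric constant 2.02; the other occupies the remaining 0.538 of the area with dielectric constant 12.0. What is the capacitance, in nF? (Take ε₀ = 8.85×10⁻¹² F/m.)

1.44 nF

A = π(4.90/2 cm)² = 1.89×10⁻³ m².
Side-by-side slabs ⇒ two capacitors in parallel, each spanning the full gap.
C₁ = κ₁ε₀A₁/d = 2.02 × 8.85×10⁻¹² × 8.71×10⁻⁴ / 8.55×10⁻⁵ = 1.82×10⁻¹⁰ F.
C₂ = κ₂ε₀A₂/d = 12.0 × 8.85×10⁻¹² × 1.01×10⁻³ / 8.55×10⁻⁵ = 1.26×10⁻⁹ F.
C = C₁ + C₂ = 1.44×10⁻⁹ F.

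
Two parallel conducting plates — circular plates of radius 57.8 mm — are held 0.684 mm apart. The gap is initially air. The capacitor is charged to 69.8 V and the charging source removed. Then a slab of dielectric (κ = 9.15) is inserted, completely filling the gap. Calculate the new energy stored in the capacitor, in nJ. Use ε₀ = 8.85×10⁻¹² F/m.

U ≈ 36.2 nJ

A = π(57.8 mm)² = 1.05×10⁻² m².
Initially C₁ = ε₀A/d = 8.85×10⁻¹² × 1.05×10⁻² / 6.84×10⁻⁴ = 1.36×10⁻¹⁰ F.
U₁ = 3.31×10⁻⁷ J.
Isolated ⇒ Q is held fixed. C₂ = 9.15 C₁ and U = Q²/(2C), so U₂/U₁ = C₁/C₂ = 0.109.
U₂ = 0.109 × 3.31×10⁻⁷ = 3.62×10⁻⁸ J.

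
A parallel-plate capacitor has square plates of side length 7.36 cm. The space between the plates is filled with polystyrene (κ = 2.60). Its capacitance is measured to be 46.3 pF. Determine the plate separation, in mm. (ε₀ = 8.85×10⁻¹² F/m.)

d ≈ 2.69 mm

A = (7.36 cm)² = 5.42×10⁻³ m².
d = κε₀A/C = 2.60 × 8.85×10⁻¹² × 5.42×10⁻³ / 4.63×10⁻¹¹ = 2.69×10⁻³ m.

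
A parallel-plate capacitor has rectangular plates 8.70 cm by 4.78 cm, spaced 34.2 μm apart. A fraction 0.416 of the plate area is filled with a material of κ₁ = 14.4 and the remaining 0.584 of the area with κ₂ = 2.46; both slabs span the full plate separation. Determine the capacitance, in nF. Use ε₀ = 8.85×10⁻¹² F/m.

C ≈ 7.99 nF

A = 8.70 × 4.78 cm² = 4.16×10⁻³ m².
Side-by-side slabs ⇒ two capacitors in parallel, each spanning the full gap.
C₁ = κ₁ε₀A₁/d = 14.4 × 8.85×10⁻¹² × 1.73×10⁻³ / 3.42×10⁻⁵ = 6.45×10⁻⁹ F.
C₂ = κ₂ε₀A₂/d = 2.46 × 8.85×10⁻¹² × 2.43×10⁻³ / 3.42×10⁻⁵ = 1.55×10⁻⁹ F.
C = C₁ + C₂ = 7.99×10⁻⁹ F.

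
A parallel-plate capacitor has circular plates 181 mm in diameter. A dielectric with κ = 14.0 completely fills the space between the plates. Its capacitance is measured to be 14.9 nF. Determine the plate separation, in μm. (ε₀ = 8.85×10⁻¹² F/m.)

A = π(181/2 mm)² = 2.57×10⁻² m².
d = κε₀A/C = 14.0 × 8.85×10⁻¹² × 2.57×10⁻² / 1.49×10⁻⁸ = 2.14×10⁻⁴ m.

d ≈ 214 μm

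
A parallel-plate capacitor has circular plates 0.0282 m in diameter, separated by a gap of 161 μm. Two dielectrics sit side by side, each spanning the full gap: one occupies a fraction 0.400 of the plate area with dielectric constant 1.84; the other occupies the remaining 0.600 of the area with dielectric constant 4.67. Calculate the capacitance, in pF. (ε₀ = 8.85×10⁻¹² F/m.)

C ≈ 121 pF

A = π(0.0282/2 m)² = 6.25×10⁻⁴ m².
Side-by-side slabs ⇒ two capacitors in parallel, each spanning the full gap.
C₁ = κ₁ε₀A₁/d = 1.84 × 8.85×10⁻¹² × 2.50×10⁻⁴ / 1.61×10⁻⁴ = 2.53×10⁻¹¹ F.
C₂ = κ₂ε₀A₂/d = 4.67 × 8.85×10⁻¹² × 3.75×10⁻⁴ / 1.61×10⁻⁴ = 9.62×10⁻¹¹ F.
C = C₁ + C₂ = 1.21×10⁻¹⁰ F.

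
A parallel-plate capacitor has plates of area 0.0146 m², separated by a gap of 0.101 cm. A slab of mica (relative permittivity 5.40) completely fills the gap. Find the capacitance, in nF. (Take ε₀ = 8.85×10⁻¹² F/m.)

0.691 nF

C = κε₀A/d = 5.40 × 8.85×10⁻¹² × 1.46×10⁻² / 1.01×10⁻³ = 6.91×10⁻¹⁰ F.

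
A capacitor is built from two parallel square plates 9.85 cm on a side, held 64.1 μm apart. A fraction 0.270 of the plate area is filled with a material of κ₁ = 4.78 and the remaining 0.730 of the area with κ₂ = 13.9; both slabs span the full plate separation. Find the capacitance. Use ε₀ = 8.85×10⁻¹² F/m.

A = (9.85 cm)² = 9.70×10⁻³ m².
Side-by-side slabs ⇒ two capacitors in parallel, each spanning the full gap.
C₁ = κ₁ε₀A₁/d = 4.78 × 8.85×10⁻¹² × 2.62×10⁻³ / 6.41×10⁻⁵ = 1.73×10⁻⁹ F.
C₂ = κ₂ε₀A₂/d = 13.9 × 8.85×10⁻¹² × 7.08×10⁻³ / 6.41×10⁻⁵ = 1.36×10⁻⁸ F.
C = C₁ + C₂ = 1.53×10⁻⁸ F.

C ≈ 15.3 nF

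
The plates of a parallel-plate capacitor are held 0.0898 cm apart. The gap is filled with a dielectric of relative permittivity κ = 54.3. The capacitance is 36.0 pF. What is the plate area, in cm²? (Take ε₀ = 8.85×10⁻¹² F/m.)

A ≈ 0.673 cm²

A = Cd/(κε₀) = 3.60×10⁻¹¹ × 8.98×10⁻⁴ / (54.3 × 8.85×10⁻¹²) = 6.73×10⁻⁵ m².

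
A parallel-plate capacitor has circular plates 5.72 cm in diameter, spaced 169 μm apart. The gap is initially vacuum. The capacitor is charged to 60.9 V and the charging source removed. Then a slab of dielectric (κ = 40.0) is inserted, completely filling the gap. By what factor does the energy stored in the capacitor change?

U₂/U₁ ≈ 0.0250

Isolated ⇒ Q is held fixed.
C₂ = 40.0 C₁ and U = Q²/(2C), so U₂/U₁ = C₁/C₂ = 0.0250.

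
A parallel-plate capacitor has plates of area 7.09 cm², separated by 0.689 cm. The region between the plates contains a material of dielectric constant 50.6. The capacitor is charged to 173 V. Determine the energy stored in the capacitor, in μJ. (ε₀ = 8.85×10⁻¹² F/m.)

U ≈ 0.690 μJ

A = 7.09 cm² = 7.09×10⁻⁴ m².
C = κε₀A/d = 50.6 × 8.85×10⁻¹² × 7.09×10⁻⁴ / 6.89×10⁻³ = 4.61×10⁻¹¹ F.
U = ½CV² = ½ × 4.61×10⁻¹¹ × (173)² = 6.90×10⁻⁷ J.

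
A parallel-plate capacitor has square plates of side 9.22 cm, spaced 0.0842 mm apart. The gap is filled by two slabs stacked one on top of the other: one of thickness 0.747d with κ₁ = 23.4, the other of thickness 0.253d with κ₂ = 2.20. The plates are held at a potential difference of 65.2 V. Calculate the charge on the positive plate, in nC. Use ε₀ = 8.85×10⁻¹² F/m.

A = (9.22 cm)² = 8.50×10⁻³ m².
Stacked slabs ⇒ two capacitors in series, each with the full plate area.
C₁ = κ₁ε₀A/d₁ = 23.4 × 8.85×10⁻¹² × 8.50×10⁻³ / 6.29×10⁻⁵ = 2.80×10⁻⁸ F.
C₂ = κ₂ε₀A/d₂ = 2.20 × 8.85×10⁻¹² × 8.50×10⁻³ / 2.13×10⁻⁵ = 7.77×10⁻⁹ F.
C = (1/C₁ + 1/C₂)⁻¹ = 6.08×10⁻⁹ F.
Q = CV = 6.08×10⁻⁹ × 65.2 = 3.97×10⁻⁷ C.

Q ≈ 397 nC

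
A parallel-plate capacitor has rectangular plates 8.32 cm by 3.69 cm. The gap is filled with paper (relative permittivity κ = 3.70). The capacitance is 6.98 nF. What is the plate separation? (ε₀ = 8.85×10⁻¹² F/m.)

14.4 μm

A = 8.32 × 3.69 cm² = 3.07×10⁻³ m².
d = κε₀A/C = 3.70 × 8.85×10⁻¹² × 3.07×10⁻³ / 6.98×10⁻⁹ = 1.44×10⁻⁵ m.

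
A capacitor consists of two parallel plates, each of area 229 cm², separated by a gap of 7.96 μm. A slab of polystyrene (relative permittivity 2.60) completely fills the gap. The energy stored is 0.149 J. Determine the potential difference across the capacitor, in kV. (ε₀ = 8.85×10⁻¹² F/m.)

V ≈ 2.12 kV

A = 229 cm² = 2.29×10⁻² m².
C = κε₀A/d = 2.60 × 8.85×10⁻¹² × 2.29×10⁻² / 7.96×10⁻⁶ = 6.62×10⁻⁸ F.
V = √(2U/C) = √(2 × 0.149 / 6.62×10⁻⁸) = 2.12×10³ V.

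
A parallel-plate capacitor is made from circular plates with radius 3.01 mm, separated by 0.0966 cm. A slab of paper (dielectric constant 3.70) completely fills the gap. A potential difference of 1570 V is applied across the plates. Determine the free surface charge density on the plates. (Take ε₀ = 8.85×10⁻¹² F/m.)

A = π(3.01 mm)² = 2.85×10⁻⁵ m².
C = κε₀A/d = 3.70 × 8.85×10⁻¹² × 2.85×10⁻⁵ / 9.66×10⁻⁴ = 9.65×10⁻¹³ F.
σ = Q/A = CV/A = 9.65×10⁻¹³ × 1570 / 2.85×10⁻⁵ = 5.32×10⁻⁵ C/m².

53.2 μC/m²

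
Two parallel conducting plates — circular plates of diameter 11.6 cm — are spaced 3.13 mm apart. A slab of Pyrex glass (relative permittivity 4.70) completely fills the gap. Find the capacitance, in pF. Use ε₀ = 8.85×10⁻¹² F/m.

140 pF

A = π(11.6/2 cm)² = 1.06×10⁻² m².
C = κε₀A/d = 4.70 × 8.85×10⁻¹² × 1.06×10⁻² / 3.13×10⁻³ = 1.40×10⁻¹⁰ F.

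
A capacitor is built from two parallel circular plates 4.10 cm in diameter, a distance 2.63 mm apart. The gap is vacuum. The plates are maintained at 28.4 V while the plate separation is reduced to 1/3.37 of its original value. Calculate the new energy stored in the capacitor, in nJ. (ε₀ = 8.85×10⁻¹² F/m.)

A = π(4.10/2 cm)² = 1.32×10⁻³ m².
Initially C₁ = ε₀A/d = 8.85×10⁻¹² × 1.32×10⁻³ / 2.63×10⁻³ = 4.44×10⁻¹² F.
U₁ = 1.79×10⁻⁹ J.
Battery connected ⇒ V is held fixed. C₂ = 3.37 C₁ and U = ½CV², so U₂/U₁ = C₂/C₁ = 3.37.
U₂ = 3.37 × 1.79×10⁻⁹ = 6.04×10⁻⁹ J.

U ≈ 6.04 nJ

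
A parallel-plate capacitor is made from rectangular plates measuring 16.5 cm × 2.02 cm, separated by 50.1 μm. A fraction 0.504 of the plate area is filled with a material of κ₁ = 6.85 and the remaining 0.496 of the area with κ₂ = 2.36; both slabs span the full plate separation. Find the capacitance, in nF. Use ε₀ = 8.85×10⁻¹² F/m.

2.72 nF

A = 16.5 × 2.02 cm² = 3.33×10⁻³ m².
Side-by-side slabs ⇒ two capacitors in parallel, each spanning the full gap.
C₁ = κ₁ε₀A₁/d = 6.85 × 8.85×10⁻¹² × 1.68×10⁻³ / 5.01×10⁻⁵ = 2.03×10⁻⁹ F.
C₂ = κ₂ε₀A₂/d = 2.36 × 8.85×10⁻¹² × 1.65×10⁻³ / 5.01×10⁻⁵ = 6.89×10⁻¹⁰ F.
C = C₁ + C₂ = 2.72×10⁻⁹ F.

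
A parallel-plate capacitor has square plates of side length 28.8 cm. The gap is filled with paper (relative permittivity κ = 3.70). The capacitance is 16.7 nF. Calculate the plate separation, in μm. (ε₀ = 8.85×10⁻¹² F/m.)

163 μm

A = (28.8 cm)² = 8.29×10⁻² m².
d = κε₀A/C = 3.70 × 8.85×10⁻¹² × 8.29×10⁻² / 1.67×10⁻⁸ = 1.63×10⁻⁴ m.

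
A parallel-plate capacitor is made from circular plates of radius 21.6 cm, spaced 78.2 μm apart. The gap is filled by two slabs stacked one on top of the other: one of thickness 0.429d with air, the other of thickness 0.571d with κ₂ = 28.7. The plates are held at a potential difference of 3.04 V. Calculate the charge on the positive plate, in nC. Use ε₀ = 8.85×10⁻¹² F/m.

A = π(21.6 cm)² = 0.147 m².
Stacked slabs ⇒ two capacitors in series, each with the full plate area.
C₁ = κ₁ε₀A/d₁ = 1.00 × 8.85×10⁻¹² × 0.147 / 3.35×10⁻⁵ = 3.87×10⁻⁸ F.
C₂ = κ₂ε₀A/d₂ = 28.7 × 8.85×10⁻¹² × 0.147 / 4.47×10⁻⁵ = 8.34×10⁻⁷ F.
C = (1/C₁ + 1/C₂)⁻¹ = 3.70×10⁻⁸ F.
Q = CV = 3.70×10⁻⁸ × 3.04 = 1.12×10⁻⁷ C.

Q ≈ 112 nC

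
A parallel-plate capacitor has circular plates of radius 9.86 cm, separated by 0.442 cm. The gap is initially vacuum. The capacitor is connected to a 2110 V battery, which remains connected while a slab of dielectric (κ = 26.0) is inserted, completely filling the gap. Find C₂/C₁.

26.0

C = κε₀A/d scales with κ, so C₂/C₁ = κ = 26.0.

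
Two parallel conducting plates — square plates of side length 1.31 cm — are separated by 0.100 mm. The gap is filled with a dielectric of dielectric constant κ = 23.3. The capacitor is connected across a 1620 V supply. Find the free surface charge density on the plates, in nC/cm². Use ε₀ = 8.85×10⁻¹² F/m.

A = (1.31 cm)² = 1.72×10⁻⁴ m².
C = κε₀A/d = 23.3 × 8.85×10⁻¹² × 1.72×10⁻⁴ / 1.00×10⁻⁴ = 3.54×10⁻¹⁰ F.
σ = Q/A = CV/A = 3.54×10⁻¹⁰ × 1620 / 1.72×10⁻⁴ = 3.34×10⁻³ C/m².

σ ≈ 334 nC/cm²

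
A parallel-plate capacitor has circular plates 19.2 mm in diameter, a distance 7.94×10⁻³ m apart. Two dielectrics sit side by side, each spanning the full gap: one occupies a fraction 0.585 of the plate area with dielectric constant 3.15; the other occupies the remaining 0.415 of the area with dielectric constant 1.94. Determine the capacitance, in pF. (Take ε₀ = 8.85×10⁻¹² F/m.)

A = π(19.2/2 mm)² = 2.90×10⁻⁴ m².
Side-by-side slabs ⇒ two capacitors in parallel, each spanning the full gap.
C₁ = κ₁ε₀A₁/d = 3.15 × 8.85×10⁻¹² × 1.69×10⁻⁴ / 7.94×10⁻³ = 5.95×10⁻¹³ F.
C₂ = κ₂ε₀A₂/d = 1.94 × 8.85×10⁻¹² × 1.20×10⁻⁴ / 7.94×10⁻³ = 2.60×10⁻¹³ F.
C = C₁ + C₂ = 8.54×10⁻¹³ F.

C ≈ 0.854 pF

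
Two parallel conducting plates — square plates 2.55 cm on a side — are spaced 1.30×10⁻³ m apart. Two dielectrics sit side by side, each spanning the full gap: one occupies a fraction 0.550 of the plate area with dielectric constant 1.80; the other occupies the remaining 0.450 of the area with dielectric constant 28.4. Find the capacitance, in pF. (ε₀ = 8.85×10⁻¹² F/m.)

A = (2.55 cm)² = 6.50×10⁻⁴ m².
Side-by-side slabs ⇒ two capacitors in parallel, each spanning the full gap.
C₁ = κ₁ε₀A₁/d = 1.80 × 8.85×10⁻¹² × 3.58×10⁻⁴ / 1.30×10⁻³ = 4.38×10⁻¹² F.
C₂ = κ₂ε₀A₂/d = 28.4 × 8.85×10⁻¹² × 2.93×10⁻⁴ / 1.30×10⁻³ = 5.66×10⁻¹¹ F.
C = C₁ + C₂ = 6.10×10⁻¹¹ F.

61.0 pF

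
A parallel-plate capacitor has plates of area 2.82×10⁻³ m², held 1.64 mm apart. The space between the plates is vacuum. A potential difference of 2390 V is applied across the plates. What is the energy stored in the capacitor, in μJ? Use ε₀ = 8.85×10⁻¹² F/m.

43.5 μJ

C = ε₀A/d = 8.85×10⁻¹² × 2.82×10⁻³ / 1.64×10⁻³ = 1.52×10⁻¹¹ F.
U = ½CV² = ½ × 1.52×10⁻¹¹ × (2390)² = 4.35×10⁻⁵ J.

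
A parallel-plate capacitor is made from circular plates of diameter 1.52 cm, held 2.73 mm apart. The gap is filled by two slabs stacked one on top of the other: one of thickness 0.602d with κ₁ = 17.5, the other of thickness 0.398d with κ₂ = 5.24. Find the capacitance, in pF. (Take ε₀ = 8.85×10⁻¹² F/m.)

A = π(1.52/2 cm)² = 1.81×10⁻⁴ m².
Stacked slabs ⇒ two capacitors in series, each with the full plate area.
C₁ = κ₁ε₀A/d₁ = 17.5 × 8.85×10⁻¹² × 1.81×10⁻⁴ / 1.64×10⁻³ = 1.71×10⁻¹¹ F.
C₂ = κ₂ε₀A/d₂ = 5.24 × 8.85×10⁻¹² × 1.81×10⁻⁴ / 1.09×10⁻³ = 7.74×10⁻¹² F.
C = (1/C₁ + 1/C₂)⁻¹ = 5.33×10⁻¹² F.

5.33 pF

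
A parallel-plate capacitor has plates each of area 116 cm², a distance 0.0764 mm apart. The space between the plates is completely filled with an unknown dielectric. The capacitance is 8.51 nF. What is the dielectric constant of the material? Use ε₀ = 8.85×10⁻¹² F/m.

A = 116 cm² = 1.16×10⁻² m².
κ = Cd/(ε₀A) = 8.51×10⁻⁹ × 7.64×10⁻⁵ / (8.85×10⁻¹² × 1.16×10⁻²) = 6.33.

6.33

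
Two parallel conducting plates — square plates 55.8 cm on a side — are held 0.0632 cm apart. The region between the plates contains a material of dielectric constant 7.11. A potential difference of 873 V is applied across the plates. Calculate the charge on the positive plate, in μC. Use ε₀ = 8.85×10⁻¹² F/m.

27.1 μC

A = (55.8 cm)² = 0.311 m².
C = κε₀A/d = 7.11 × 8.85×10⁻¹² × 0.311 / 6.32×10⁻⁴ = 3.10×10⁻⁸ F.
Q = CV = 3.10×10⁻⁸ × 873 = 2.71×10⁻⁵ C.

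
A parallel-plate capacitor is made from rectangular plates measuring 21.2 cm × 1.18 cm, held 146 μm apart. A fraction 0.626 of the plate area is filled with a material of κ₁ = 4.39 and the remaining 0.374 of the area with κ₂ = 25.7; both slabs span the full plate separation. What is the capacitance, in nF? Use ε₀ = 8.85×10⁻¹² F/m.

A = 21.2 × 1.18 cm² = 2.50×10⁻³ m².
Side-by-side slabs ⇒ two capacitors in parallel, each spanning the full gap.
C₁ = κ₁ε₀A₁/d = 4.39 × 8.85×10⁻¹² × 1.57×10⁻³ / 1.46×10⁻⁴ = 4.17×10⁻¹⁰ F.
C₂ = κ₂ε₀A₂/d = 25.7 × 8.85×10⁻¹² × 9.36×10⁻⁴ / 1.46×10⁻⁴ = 1.46×10⁻⁹ F.
C = C₁ + C₂ = 1.87×10⁻⁹ F.

1.87 nF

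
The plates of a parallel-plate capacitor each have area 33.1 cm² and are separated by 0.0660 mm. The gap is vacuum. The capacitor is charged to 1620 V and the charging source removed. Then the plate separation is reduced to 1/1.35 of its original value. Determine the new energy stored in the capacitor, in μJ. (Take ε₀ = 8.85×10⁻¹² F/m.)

A = 33.1 cm² = 3.31×10⁻³ m².
Initially C₁ = ε₀A/d = 8.85×10⁻¹² × 3.31×10⁻³ / 6.60×10⁻⁵ = 4.44×10⁻¹⁰ F.
U₁ = 5.82×10⁻⁴ J.
Isolated ⇒ Q is held fixed. C₂ = 1.35 C₁ and U = Q²/(2C), so U₂/U₁ = C₁/C₂ = 0.741.
U₂ = 0.741 × 5.82×10⁻⁴ = 4.31×10⁻⁴ J.

U ≈ 431 μJ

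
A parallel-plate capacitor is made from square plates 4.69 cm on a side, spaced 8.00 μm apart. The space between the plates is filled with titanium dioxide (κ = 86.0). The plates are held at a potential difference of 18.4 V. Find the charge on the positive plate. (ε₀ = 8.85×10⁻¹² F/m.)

3.85 μC

A = (4.69 cm)² = 2.20×10⁻³ m².
C = κε₀A/d = 86.0 × 8.85×10⁻¹² × 2.20×10⁻³ / 8.00×10⁻⁶ = 2.09×10⁻⁷ F.
Q = CV = 2.09×10⁻⁷ × 18.4 = 3.85×10⁻⁶ C.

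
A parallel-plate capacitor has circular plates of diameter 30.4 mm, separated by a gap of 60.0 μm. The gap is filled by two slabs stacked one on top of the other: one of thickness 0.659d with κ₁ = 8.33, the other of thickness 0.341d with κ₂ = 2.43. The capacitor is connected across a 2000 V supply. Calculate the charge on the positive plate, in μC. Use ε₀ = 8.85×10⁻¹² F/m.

A = π(30.4/2 mm)² = 7.26×10⁻⁴ m².
Stacked slabs ⇒ two capacitors in series, each with the full plate area.
C₁ = κ₁ε₀A/d₁ = 8.33 × 8.85×10⁻¹² × 7.26×10⁻⁴ / 3.95×10⁻⁵ = 1.35×10⁻⁹ F.
C₂ = κ₂ε₀A/d₂ = 2.43 × 8.85×10⁻¹² × 7.26×10⁻⁴ / 2.05×10⁻⁵ = 7.63×10⁻¹⁰ F.
C = (1/C₁ + 1/C₂)⁻¹ = 4.88×10⁻¹⁰ F.
Q = CV = 4.88×10⁻¹⁰ × 2000 = 9.76×10⁻⁷ C.

Q ≈ 0.976 μC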